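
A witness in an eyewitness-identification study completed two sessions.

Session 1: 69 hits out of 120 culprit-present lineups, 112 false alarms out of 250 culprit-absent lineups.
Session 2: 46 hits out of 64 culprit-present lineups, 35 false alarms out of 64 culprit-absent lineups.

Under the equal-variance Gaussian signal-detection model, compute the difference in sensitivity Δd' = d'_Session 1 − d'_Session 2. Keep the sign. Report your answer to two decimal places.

Δd' = -0.14

Session 1: z(0.5750) = 0.189, z(0.4480) = -0.131, d' = 0.320
Session 2: z(0.7188) = 0.579, z(0.5469) = 0.118, d' = 0.461
Δd' = d'_Session 1 − d'_Session 2 = 0.320 − 0.461 = -0.141
Session 2 has the higher sensitivity.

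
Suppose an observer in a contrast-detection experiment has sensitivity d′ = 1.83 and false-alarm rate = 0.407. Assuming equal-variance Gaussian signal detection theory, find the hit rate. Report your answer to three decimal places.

z(false-alarm rate) = z(0.407) = -0.2353
z(H) = z(FA) + d' = -0.2353 + 1.83 = 1.5947
hit rate = Φ(1.5947) = 0.9446

hit rate = 0.945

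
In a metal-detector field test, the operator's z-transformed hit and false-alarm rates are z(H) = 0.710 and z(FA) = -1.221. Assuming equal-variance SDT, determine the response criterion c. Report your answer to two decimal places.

c = −½·[z(H) + z(FA)] = −½·(0.710 + (-1.221)) = 0.2555

c = 0.26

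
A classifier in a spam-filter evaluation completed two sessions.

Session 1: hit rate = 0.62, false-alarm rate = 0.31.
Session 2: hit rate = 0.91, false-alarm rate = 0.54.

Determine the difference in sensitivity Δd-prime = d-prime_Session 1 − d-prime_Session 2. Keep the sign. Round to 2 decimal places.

Session 1: z(0.62) = 0.305, z(0.31) = -0.496, d' = 0.801
Session 2: z(0.91) = 1.341, z(0.54) = 0.100, d' = 1.241
Δd' = d'_Session 1 − d'_Session 2 = 0.801 − 1.241 = -0.440
Session 2 has the higher sensitivity.

Δd-prime = -0.44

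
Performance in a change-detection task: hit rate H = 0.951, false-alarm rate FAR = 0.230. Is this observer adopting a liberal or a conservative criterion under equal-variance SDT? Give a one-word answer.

z(H) = 1.655, z(FA) = -0.739
c = −½·(z(H) + z(FA)) = -0.458
c < 0 → liberal criterion (biased toward responding “yes”).

liberal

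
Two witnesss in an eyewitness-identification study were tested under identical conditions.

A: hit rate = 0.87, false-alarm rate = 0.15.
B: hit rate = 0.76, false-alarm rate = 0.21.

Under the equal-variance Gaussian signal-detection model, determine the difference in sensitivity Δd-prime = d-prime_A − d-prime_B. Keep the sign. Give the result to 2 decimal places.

A: z(0.87) = 1.126, z(0.15) = -1.036, d' = 2.162
B: z(0.76) = 0.706, z(0.21) = -0.806, d' = 1.512
Δd' = d'_A − d'_B = 2.162 − 1.512 = 0.650
A has the higher sensitivity.

Δd-prime = 0.65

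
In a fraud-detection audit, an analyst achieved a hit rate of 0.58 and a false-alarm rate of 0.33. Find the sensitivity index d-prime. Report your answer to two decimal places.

z(H) = 0.202
z(FA) = -0.440
d' = z(H) − z(FA) = 0.202 − (-0.440) = 0.642

d-prime = 0.64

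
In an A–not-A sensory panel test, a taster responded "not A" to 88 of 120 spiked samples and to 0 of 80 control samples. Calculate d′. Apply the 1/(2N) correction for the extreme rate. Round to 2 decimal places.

d′ = 3.12

The false-alarm rate is 0/80 = 0, so apply the 1/(2N) correction: FA → 1/(2·80) = 0.00625.
z(H) = z(0.73333) = 0.623
z(FA) = z(0.00625) = -2.498
d' = 0.623 − (-2.498) = 3.121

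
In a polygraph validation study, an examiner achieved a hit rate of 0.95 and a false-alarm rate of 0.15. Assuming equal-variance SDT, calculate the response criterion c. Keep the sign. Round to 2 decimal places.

Φ⁻¹(H) = Φ⁻¹(0.95) = 1.6449
Φ⁻¹(FA) = Φ⁻¹(0.15) = -1.0364
c = −½·[z(H) + z(FA)] = −0.5 × (1.6449 + (-1.0364)) = -0.30425
c < 0: the examiner has a liberal response bias.

c = -0.30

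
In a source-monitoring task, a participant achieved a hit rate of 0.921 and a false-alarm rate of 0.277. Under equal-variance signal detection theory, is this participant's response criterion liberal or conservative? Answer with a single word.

z(H) = 1.412, z(FA) = -0.592
c = −½·(z(H) + z(FA)) = -0.410
c < 0 → liberal criterion (biased toward responding “yes”).

liberal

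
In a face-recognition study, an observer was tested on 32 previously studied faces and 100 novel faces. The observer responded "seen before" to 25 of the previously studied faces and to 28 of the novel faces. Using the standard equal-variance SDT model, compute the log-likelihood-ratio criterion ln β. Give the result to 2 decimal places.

ln β = -0.13

H = 25/32 = 0.7812
FA = 28/100 = 0.2800
z(H) = z(0.7812) = 0.776
z(FA) = z(0.2800) = -0.583
ln β = −½·[z(H)² − z(FA)²] = −0.5 × (0.602 − 0.340) = -0.131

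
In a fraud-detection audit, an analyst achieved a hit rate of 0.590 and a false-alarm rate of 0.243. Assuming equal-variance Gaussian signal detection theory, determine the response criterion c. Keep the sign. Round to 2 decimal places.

z(H) = z(0.590) = 0.2275
z(FA) = z(0.243) = -0.6967
c = −½·[z(H) + z(FA)] = −0.5 × (0.2275 + (-0.6967)) = 0.2346

c = 0.23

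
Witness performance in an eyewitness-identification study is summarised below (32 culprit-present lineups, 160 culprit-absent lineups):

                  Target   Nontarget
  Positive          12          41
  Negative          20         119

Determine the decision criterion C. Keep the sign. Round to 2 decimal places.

H = 12/32 = 0.3750
FA = 41/160 = 0.2562
z(H) = -0.3186
z(FA) = -0.6551
c = −½·[z(H) + z(FA)] = −0.5 × (-0.3186 + (-0.6551)) = 0.48685

C = 0.49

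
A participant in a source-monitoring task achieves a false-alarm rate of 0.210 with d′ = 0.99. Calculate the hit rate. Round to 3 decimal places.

hit rate = 0.573

z(false-alarm rate) = z(0.210) = -0.8064
z(H) = z(FA) + d' = -0.8064 + 0.99 = 0.1836
hit rate = Φ(0.1836) = 0.5728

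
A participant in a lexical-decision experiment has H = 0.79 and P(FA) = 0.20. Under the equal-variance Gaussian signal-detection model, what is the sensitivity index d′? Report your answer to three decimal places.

d′ = 1.648

Φ⁻¹(H) = 0.8064
Φ⁻¹(FA) = -0.8416
d' = z(H) − z(FA) = 0.8064 − (-0.8416) = 1.6480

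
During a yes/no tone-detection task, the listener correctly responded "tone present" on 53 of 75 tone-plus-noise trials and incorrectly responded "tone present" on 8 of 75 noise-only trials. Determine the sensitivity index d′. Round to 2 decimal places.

d′ = 1.79

H = 53/75 = 0.7067
FA = 8/75 = 0.1067
z(0.7067) = 0.5438, z(0.1067) = -1.2443
d' = z(H) − z(FA) = 0.5438 − (-1.2443) = 1.7881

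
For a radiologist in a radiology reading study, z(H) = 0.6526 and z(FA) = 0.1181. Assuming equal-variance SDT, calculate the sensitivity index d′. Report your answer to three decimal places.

d′ = 0.535

d' = z(H) − z(FA) = 0.6526 − 0.1181 = 0.5345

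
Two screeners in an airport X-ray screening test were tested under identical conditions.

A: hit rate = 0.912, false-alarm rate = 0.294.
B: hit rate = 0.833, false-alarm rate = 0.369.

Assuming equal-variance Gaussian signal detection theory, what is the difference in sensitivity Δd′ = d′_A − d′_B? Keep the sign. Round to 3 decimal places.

Δd′ = 0.594

A: z(0.912) = 1.3532, z(0.294) = -0.5417, d' = 1.8949
B: z(0.833) = 0.9661, z(0.369) = -0.3345, d' = 1.3006
Δd' = d'_A − d'_B = 1.8949 − 1.3006 = 0.5943
A has the higher sensitivity.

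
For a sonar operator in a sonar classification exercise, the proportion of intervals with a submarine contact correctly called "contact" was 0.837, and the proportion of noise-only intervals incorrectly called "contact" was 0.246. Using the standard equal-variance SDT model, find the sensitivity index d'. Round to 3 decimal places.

d' = 1.669

Φ⁻¹(H) = Φ⁻¹(0.837) = 0.9822
Φ⁻¹(FA) = Φ⁻¹(0.246) = -0.6871
d' = z(H) − z(FA) = 0.9822 − (-0.6871) = 1.6693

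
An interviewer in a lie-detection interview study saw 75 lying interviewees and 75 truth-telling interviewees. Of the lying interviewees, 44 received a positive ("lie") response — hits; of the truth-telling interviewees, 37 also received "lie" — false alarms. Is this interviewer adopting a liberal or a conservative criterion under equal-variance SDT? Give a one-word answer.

z(H) = 0.219, z(FA) = -0.017
c = −½·(z(H) + z(FA)) = -0.101
c < 0 → liberal criterion (biased toward responding “yes”).

liberal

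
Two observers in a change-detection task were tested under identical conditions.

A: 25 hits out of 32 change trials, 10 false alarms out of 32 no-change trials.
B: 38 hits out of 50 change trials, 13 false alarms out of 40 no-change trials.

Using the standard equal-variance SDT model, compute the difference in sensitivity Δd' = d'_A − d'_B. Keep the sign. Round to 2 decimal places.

Δd' = 0.11

A: z(0.7812) = 0.776, z(0.3125) = -0.489, d' = 1.265
B: z(0.7600) = 0.706, z(0.3250) = -0.454, d' = 1.160
Δd' = d'_A − d'_B = 1.265 − 1.160 = 0.105
A has the higher sensitivity.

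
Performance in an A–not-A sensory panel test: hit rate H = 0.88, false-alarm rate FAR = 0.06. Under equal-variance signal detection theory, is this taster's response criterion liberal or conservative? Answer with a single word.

z(H) = 1.175, z(FA) = -1.555
c = −½·(z(H) + z(FA)) = 0.190
c > 0 → conservative criterion (biased toward responding “no”).

conservative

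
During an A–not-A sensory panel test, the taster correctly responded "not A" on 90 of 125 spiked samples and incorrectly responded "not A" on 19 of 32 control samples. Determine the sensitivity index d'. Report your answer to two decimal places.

H = 90/125 = 0.7200
FA = 19/32 = 0.5938
Φ⁻¹(0.7200) = 0.583, Φ⁻¹(0.5938) = 0.237
d' = z(H) − z(FA) = 0.583 − 0.237 = 0.346

d' = 0.35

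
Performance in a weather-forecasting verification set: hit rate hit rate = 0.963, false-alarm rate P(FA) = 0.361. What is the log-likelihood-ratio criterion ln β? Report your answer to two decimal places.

ln β = -1.53

Φ⁻¹(H) = Φ⁻¹(0.963) = 1.787
Φ⁻¹(FA) = Φ⁻¹(0.361) = -0.356
ln β = −½·[z(H)² − z(FA)²] = −0.5 × (3.193 − 0.127) = -1.533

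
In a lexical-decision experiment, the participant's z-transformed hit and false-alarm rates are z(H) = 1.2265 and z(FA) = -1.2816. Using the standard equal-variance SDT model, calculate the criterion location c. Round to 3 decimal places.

c = 0.028

c = −½·[z(H) + z(FA)] = −½·(1.2265 + (-1.2816)) = 0.02755
c > 0: the participant has a conservative response bias.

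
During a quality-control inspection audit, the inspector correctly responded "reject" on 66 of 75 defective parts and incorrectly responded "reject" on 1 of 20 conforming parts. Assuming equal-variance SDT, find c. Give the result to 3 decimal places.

H = 66/75 = 0.8800
FA = 1/20 = 0.0500
z(0.8800) = 1.1750, z(0.0500) = -1.6449
c = −½·[z(H) + z(FA)] = −0.5 × (1.1750 + (-1.6449)) = 0.23495

c = 0.235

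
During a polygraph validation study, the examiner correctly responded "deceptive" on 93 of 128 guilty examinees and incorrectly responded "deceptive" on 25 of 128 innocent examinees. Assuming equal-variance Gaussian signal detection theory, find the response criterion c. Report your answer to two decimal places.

c = 0.13

H = 93/128 = 0.7266
FA = 25/128 = 0.1953
z(H) = z(0.7266) = 0.603
z(FA) = z(0.1953) = -0.859
c = −½·[z(H) + z(FA)] = −0.5 × (0.603 + (-0.859)) = 0.128
c > 0: the examiner has a conservative response bias.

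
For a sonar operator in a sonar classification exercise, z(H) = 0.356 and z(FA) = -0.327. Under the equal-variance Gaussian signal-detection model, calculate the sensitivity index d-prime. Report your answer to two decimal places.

d' = z(H) − z(FA) = 0.356 − (-0.327) = 0.683

d-prime = 0.68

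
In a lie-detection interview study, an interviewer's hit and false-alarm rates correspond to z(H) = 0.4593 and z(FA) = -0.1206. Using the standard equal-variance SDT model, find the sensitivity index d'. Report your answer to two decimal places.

d' = 0.58

d' = z(H) − z(FA) = 0.4593 − (-0.1206) = 0.5799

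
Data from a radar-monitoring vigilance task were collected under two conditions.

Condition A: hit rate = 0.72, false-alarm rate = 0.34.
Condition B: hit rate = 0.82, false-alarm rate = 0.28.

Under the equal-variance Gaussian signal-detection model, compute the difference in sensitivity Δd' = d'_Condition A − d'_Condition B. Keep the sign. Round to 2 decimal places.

Condition A: z(0.72) = 0.583, z(0.34) = -0.412, d' = 0.995
Condition B: z(0.82) = 0.915, z(0.28) = -0.583, d' = 1.498
Δd' = d'_Condition A − d'_Condition B = 0.995 − 1.498 = -0.503
Condition B has the higher sensitivity.

Δd' = -0.50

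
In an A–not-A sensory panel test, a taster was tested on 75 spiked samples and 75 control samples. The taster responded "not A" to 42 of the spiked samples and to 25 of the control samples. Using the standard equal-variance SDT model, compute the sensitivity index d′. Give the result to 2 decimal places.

d′ = 0.58

H = 42/75 = 0.5600
FA = 25/75 = 0.3333
z(H) = 0.1510
z(FA) = -0.4308
d' = z(H) − z(FA) = 0.1510 − (-0.4308) = 0.5818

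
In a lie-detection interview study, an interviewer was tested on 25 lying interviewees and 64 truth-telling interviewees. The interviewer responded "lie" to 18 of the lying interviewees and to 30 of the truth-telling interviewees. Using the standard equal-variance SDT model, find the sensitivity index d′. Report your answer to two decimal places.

d′ = 0.66

H = 18/25 = 0.7200
FA = 30/64 = 0.4688
z(0.7200) = 0.583, z(0.4688) = -0.078
d' = z(H) − z(FA) = 0.583 − (-0.078) = 0.661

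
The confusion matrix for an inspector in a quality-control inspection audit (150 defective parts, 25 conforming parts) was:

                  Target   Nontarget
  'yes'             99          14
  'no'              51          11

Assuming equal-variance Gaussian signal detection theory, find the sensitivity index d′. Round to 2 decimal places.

H = 99/150 = 0.6600
FA = 14/25 = 0.5600
z(0.6600) = 0.412, z(0.5600) = 0.151
d' = z(H) − z(FA) = 0.412 − 0.151 = 0.261

d′ = 0.26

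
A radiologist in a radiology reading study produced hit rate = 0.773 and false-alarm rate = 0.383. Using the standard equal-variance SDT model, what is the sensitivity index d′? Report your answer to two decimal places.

Φ⁻¹(0.773) = 0.7488, Φ⁻¹(0.383) = -0.2976
d' = z(H) − z(FA) = 0.7488 − (-0.2976) = 1.0464

d′ = 1.05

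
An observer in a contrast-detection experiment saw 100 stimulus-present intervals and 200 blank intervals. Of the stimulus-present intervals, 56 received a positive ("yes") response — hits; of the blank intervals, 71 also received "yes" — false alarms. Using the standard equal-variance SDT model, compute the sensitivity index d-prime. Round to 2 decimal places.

d-prime = 0.52

H = 56/100 = 0.5600
FA = 71/200 = 0.3550
z(0.5600) = 0.151, z(0.3550) = -0.372
d' = z(H) − z(FA) = 0.151 − (-0.372) = 0.523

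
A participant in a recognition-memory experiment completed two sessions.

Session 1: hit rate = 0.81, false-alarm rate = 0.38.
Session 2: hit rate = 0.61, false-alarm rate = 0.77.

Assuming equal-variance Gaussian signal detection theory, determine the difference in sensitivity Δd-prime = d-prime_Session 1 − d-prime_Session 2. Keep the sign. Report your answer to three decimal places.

Session 1: z(0.81) = 0.8779, z(0.38) = -0.3055, d' = 1.1834
Session 2: z(0.61) = 0.2793, z(0.77) = 0.7388, d' = -0.4595
Δd' = d'_Session 1 − d'_Session 2 = 1.1834 − (-0.4595) = 1.6429
Session 1 has the higher sensitivity.

Δd-prime = 1.643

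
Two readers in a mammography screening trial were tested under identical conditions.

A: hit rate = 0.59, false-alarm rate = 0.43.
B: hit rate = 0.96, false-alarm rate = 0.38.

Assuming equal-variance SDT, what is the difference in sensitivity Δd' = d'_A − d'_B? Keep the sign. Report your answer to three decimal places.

Δd' = -1.652

A: z(0.59) = 0.2275, z(0.43) = -0.1764, d' = 0.4039
B: z(0.96) = 1.7507, z(0.38) = -0.3055, d' = 2.0562
Δd' = d'_A − d'_B = 0.4039 − 2.0562 = -1.6523
B has the higher sensitivity.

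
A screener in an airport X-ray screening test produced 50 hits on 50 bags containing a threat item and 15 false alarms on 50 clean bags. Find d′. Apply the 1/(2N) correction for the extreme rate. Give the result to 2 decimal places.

The hit rate is 50/50 = 1, so apply the 1/(2N) correction: H → 1 − 1/(2·50) = 0.99000.
z(H) = z(0.99000) = 2.326
z(FA) = z(0.30000) = -0.524
d' = 2.326 − (-0.524) = 2.850

d′ = 2.85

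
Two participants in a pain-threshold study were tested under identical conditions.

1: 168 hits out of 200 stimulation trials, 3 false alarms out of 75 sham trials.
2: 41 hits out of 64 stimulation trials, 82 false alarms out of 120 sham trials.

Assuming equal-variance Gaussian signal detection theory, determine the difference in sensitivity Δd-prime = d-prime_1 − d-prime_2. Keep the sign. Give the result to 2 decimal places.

Δd-prime = 2.86

1: z(0.8400) = 0.994, z(0.0400) = -1.751, d' = 2.745
2: z(0.6406) = 0.360, z(0.6833) = 0.477, d' = -0.117
Δd' = d'_1 − d'_2 = 2.745 − (-0.117) = 2.862
1 has the higher sensitivity.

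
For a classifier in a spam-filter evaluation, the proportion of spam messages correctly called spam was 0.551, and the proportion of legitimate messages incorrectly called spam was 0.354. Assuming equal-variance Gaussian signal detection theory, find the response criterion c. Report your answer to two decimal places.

c = 0.12

z(H) = 0.128
z(FA) = -0.375
c = −½·[z(H) + z(FA)] = −0.5 × (0.128 + (-0.375)) = 0.1235
c > 0: the classifier has a conservative response bias.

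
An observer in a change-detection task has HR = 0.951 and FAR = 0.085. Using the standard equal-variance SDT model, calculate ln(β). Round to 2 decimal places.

z(0.951) = 1.655, z(0.085) = -1.372
ln β = −½·[z(H)² − z(FA)²] = −0.5 × (2.739 − 1.882) = -0.4285

ln β = -0.43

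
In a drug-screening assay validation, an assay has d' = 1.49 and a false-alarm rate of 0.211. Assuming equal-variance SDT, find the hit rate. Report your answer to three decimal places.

z(false-alarm rate) = z(0.211) = -0.8030
z(H) = z(FA) + d' = -0.8030 + 1.49 = 0.6870
hit rate = Φ(0.6870) = 0.7540

hit rate = 0.754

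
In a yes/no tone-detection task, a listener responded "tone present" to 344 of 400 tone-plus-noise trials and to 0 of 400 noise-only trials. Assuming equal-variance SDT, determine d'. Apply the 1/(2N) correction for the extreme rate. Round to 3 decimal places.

The false-alarm rate is 0/400 = 0, so apply the 1/(2N) correction: FA → 1/(2·400) = 0.00125.
z(H) = z(0.86000) = 1.0803
z(FA) = z(0.00125) = -3.0233
d' = 1.0803 − (-3.0233) = 4.1036

d' = 4.104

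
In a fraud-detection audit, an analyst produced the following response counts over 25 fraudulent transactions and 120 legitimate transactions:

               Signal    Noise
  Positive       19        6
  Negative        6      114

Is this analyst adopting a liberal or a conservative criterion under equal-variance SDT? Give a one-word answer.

conservative

z(H) = 0.706, z(FA) = -1.645
c = −½·(z(H) + z(FA)) = 0.4695
c > 0 → conservative criterion (biased toward responding “no”).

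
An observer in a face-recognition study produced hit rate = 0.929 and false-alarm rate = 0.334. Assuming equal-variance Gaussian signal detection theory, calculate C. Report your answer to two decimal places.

C = -0.52

z(H) = 1.468
z(FA) = -0.429
c = −½·[z(H) + z(FA)] = −0.5 × (1.468 + (-0.429)) = -0.5195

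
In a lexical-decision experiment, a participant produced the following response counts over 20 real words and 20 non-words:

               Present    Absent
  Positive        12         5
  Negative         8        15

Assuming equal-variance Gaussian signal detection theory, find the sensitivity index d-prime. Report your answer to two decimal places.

H = 12/20 = 0.6000
FA = 5/20 = 0.2500
Φ⁻¹(H) = Φ⁻¹(0.6000) = 0.2533
Φ⁻¹(FA) = Φ⁻¹(0.2500) = -0.6745
d' = z(H) − z(FA) = 0.2533 − (-0.6745) = 0.9278

d-prime = 0.93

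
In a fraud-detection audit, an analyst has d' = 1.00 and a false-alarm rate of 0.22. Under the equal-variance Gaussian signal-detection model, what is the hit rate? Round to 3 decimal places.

hit rate = 0.590

z(false-alarm rate) = z(0.22) = -0.7722
z(H) = z(FA) + d' = -0.7722 + 1.00 = 0.2278
hit rate = Φ(0.2278) = 0.5901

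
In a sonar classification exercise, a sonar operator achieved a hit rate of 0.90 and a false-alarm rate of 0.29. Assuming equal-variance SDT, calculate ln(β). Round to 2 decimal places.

z(H) = 1.282
z(FA) = -0.553
ln β = −½·[z(H)² − z(FA)²] = −0.5 × (1.644 − 0.306) = -0.669

ln β = -0.67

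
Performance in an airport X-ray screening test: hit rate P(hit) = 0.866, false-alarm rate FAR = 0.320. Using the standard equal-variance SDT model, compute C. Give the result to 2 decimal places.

z(0.866) = 1.108, z(0.320) = -0.468
c = −½·[z(H) + z(FA)] = −0.5 × (1.108 + (-0.468)) = -0.320
c < 0: the screener has a liberal response bias.

C = -0.32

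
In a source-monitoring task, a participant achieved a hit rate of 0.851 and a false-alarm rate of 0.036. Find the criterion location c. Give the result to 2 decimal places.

c = 0.38

z(H) = z(0.851) = 1.041
z(FA) = z(0.036) = -1.799
c = −½·[z(H) + z(FA)] = −0.5 × (1.041 + (-1.799)) = 0.379
c > 0: the participant has a conservative response bias.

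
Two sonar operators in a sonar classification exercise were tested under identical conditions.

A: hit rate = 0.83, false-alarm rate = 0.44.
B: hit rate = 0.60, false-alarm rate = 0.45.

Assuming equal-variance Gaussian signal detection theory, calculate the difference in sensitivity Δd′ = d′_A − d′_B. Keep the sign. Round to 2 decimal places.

Δd′ = 0.73

A: z(0.83) = 0.954, z(0.44) = -0.151, d' = 1.105
B: z(0.60) = 0.253, z(0.45) = -0.126, d' = 0.379
Δd' = d'_A − d'_B = 1.105 − 0.379 = 0.726
A has the higher sensitivity.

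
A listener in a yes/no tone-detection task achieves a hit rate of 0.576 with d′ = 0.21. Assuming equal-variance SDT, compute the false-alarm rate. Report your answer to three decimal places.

z(hit rate) = z(0.576) = 0.1917
z(FA) = z(H) − d' = 0.1917 − 0.21 = -0.0183
false-alarm rate = Φ(-0.0183) = 0.4927

false-alarm rate = 0.493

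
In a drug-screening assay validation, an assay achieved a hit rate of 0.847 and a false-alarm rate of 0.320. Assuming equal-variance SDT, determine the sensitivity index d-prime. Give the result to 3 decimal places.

d-prime = 1.491

Φ⁻¹(0.847) = 1.0237, Φ⁻¹(0.320) = -0.4677
d' = z(H) − z(FA) = 1.0237 − (-0.4677) = 1.4914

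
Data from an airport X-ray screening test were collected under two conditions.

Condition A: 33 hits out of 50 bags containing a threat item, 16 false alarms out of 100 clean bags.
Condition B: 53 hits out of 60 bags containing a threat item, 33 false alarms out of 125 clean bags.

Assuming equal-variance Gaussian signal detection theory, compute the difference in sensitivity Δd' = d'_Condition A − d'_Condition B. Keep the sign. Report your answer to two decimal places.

Δd' = -0.42

Condition A: z(0.6600) = 0.412, z(0.1600) = -0.994, d' = 1.406
Condition B: z(0.8833) = 1.192, z(0.2640) = -0.631, d' = 1.823
Δd' = d'_Condition A − d'_Condition B = 1.406 − 1.823 = -0.417
Condition B has the higher sensitivity.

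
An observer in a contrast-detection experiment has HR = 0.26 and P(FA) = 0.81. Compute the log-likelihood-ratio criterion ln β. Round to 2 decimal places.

ln β = 0.18

Φ⁻¹(0.26) = -0.643, Φ⁻¹(0.81) = 0.878
ln β = −½·[z(H)² − z(FA)²] = −0.5 × (0.413 − 0.771) = 0.179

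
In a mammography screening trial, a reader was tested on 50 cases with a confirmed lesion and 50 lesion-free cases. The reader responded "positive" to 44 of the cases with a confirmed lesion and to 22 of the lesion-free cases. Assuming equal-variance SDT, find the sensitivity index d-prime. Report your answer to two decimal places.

H = 44/50 = 0.8800
FA = 22/50 = 0.4400
z(H) = 1.175
z(FA) = -0.151
d' = z(H) − z(FA) = 1.175 − (-0.151) = 1.326

d-prime = 1.33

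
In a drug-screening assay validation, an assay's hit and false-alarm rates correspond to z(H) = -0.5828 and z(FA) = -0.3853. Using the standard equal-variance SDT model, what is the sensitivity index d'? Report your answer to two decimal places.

d' = -0.20

d' = z(H) − z(FA) = -0.5828 − (-0.3853) = -0.1975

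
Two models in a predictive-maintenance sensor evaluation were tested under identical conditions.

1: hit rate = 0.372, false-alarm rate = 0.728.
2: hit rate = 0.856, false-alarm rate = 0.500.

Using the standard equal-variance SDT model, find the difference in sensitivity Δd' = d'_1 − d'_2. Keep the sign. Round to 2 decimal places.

1: z(0.372) = -0.327, z(0.728) = 0.607, d' = -0.934
2: z(0.856) = 1.063, z(0.500) = 0.000, d' = 1.063
Δd' = d'_1 − d'_2 = -0.934 − 1.063 = -1.997
2 has the higher sensitivity.

Δd' = -2.00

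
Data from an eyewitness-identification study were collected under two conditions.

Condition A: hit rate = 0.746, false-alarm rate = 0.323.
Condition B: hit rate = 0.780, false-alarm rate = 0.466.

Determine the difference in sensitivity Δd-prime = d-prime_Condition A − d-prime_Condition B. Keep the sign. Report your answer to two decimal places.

Condition A: z(0.746) = 0.662, z(0.323) = -0.459, d' = 1.121
Condition B: z(0.780) = 0.772, z(0.466) = -0.085, d' = 0.857
Δd' = d'_Condition A − d'_Condition B = 1.121 − 0.857 = 0.264
Condition A has the higher sensitivity.

Δd-prime = 0.26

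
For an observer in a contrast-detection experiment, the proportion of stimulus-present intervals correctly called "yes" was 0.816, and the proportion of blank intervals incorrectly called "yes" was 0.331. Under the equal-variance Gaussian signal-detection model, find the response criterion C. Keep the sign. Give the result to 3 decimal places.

C = -0.232

Φ⁻¹(0.816) = 0.9002, Φ⁻¹(0.331) = -0.4372
c = −½·[z(H) + z(FA)] = −0.5 × (0.9002 + (-0.4372)) = -0.2315
c < 0: the observer has a liberal response bias.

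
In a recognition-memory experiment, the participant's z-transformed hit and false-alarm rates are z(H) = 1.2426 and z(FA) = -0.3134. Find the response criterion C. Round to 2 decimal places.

C = -0.46

c = −½·[z(H) + z(FA)] = −½·(1.2426 + (-0.3134)) = -0.4646
c < 0: the participant has a liberal response bias.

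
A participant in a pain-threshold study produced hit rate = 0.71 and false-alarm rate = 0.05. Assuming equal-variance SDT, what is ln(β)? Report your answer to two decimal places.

ln β = 1.20

z(0.71) = 0.553, z(0.05) = -1.645
ln β = −½·[z(H)² − z(FA)²] = −0.5 × (0.306 − 2.706) = 1.200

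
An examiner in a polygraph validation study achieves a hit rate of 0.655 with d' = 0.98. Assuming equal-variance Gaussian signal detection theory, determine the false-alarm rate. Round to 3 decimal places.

false-alarm rate = 0.281

z(hit rate) = z(0.655) = 0.3989
z(FA) = z(H) − d' = 0.3989 − 0.98 = -0.5811
false-alarm rate = Φ(-0.5811) = 0.2806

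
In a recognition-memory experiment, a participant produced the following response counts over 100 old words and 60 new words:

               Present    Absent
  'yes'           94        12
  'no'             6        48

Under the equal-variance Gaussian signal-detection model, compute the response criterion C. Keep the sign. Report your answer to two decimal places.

C = -0.36

H = 94/100 = 0.9400
FA = 12/60 = 0.2000
z(H) = 1.555
z(FA) = -0.842
c = −½·[z(H) + z(FA)] = −0.5 × (1.555 + (-0.842)) = -0.3565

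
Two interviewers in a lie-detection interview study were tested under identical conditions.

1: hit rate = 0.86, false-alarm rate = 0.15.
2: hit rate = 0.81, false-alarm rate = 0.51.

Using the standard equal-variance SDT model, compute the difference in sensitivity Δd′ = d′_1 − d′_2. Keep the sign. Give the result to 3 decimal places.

1: z(0.86) = 1.0803, z(0.15) = -1.0364, d' = 2.1167
2: z(0.81) = 0.8779, z(0.51) = 0.0251, d' = 0.8528
Δd' = d'_1 − d'_2 = 2.1167 − 0.8528 = 1.2639
1 has the higher sensitivity.

Δd′ = 1.264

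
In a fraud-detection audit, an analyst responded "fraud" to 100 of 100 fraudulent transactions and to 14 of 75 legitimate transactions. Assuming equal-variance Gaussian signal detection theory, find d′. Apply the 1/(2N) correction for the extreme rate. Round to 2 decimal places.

The hit rate is 100/100 = 1, so apply the 1/(2N) correction: H → 1 − 1/(2·100) = 0.99500.
z(H) = z(0.99500) = 2.576
z(FA) = z(0.18667) = -0.890
d' = 2.576 − (-0.890) = 3.466

d′ = 3.47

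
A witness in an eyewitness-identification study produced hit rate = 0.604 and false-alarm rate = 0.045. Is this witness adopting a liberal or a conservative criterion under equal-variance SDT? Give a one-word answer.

conservative

z(H) = 0.264, z(FA) = -1.695
c = −½·(z(H) + z(FA)) = 0.7155
c > 0 → conservative criterion (biased toward responding “no”).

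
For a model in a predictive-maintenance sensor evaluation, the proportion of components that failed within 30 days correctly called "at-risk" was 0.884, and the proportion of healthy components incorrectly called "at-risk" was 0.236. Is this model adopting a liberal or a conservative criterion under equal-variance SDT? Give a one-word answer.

z(H) = 1.195, z(FA) = -0.719
c = −½·(z(H) + z(FA)) = -0.238
c < 0 → liberal criterion (biased toward responding “yes”).

liberal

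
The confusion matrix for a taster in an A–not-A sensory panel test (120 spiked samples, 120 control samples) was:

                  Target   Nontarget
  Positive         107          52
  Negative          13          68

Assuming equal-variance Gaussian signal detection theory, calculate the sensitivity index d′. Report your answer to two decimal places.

H = 107/120 = 0.8917
FA = 52/120 = 0.4333
Φ⁻¹(H) = Φ⁻¹(0.8917) = 1.2356
Φ⁻¹(FA) = Φ⁻¹(0.4333) = -0.1680
d' = z(H) − z(FA) = 1.2356 − (-0.1680) = 1.4036

d′ = 1.40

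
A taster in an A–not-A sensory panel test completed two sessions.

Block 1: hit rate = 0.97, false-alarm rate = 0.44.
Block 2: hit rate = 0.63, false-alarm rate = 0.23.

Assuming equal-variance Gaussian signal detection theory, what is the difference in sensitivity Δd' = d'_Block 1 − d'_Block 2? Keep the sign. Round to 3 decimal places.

Δd' = 0.961

Block 1: z(0.97) = 1.8808, z(0.44) = -0.1510, d' = 2.0318
Block 2: z(0.63) = 0.3319, z(0.23) = -0.7388, d' = 1.0707
Δd' = d'_Block 1 − d'_Block 2 = 2.0318 − 1.0707 = 0.9611
Block 1 has the higher sensitivity.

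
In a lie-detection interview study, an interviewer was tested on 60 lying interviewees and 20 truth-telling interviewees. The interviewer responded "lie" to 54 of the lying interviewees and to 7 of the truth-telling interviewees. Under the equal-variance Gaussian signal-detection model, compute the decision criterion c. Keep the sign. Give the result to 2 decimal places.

H = 54/60 = 0.9000
FA = 7/20 = 0.3500
z(H) = z(0.9000) = 1.2816
z(FA) = z(0.3500) = -0.3853
c = −½·[z(H) + z(FA)] = −0.5 × (1.2816 + (-0.3853)) = -0.44815
c < 0: the interviewer has a liberal response bias.

c = -0.45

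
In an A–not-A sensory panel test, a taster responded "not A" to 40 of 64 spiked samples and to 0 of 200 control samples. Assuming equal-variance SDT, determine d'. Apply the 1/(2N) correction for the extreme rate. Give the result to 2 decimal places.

d' = 3.13

The false-alarm rate is 0/200 = 0, so apply the 1/(2N) correction: FA → 1/(2·200) = 0.00250.
z(H) = z(0.62500) = 0.319
z(FA) = z(0.00250) = -2.807
d' = 0.319 − (-2.807) = 3.126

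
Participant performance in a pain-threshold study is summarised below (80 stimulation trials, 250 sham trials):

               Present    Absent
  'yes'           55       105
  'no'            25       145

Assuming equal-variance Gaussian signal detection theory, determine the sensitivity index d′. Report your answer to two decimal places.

H = 55/80 = 0.6875
FA = 105/250 = 0.4200
Φ⁻¹(0.6875) = 0.4888, Φ⁻¹(0.4200) = -0.2019
d' = z(H) − z(FA) = 0.4888 − (-0.2019) = 0.6907

d′ = 0.69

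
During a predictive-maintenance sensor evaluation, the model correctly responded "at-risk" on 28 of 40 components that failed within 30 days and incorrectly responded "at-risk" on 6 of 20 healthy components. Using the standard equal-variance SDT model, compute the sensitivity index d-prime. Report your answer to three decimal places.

d-prime = 1.049

H = 28/40 = 0.7000
FA = 6/20 = 0.3000
Φ⁻¹(H) = 0.5244
Φ⁻¹(FA) = -0.5244
d' = z(H) − z(FA) = 0.5244 − (-0.5244) = 1.0488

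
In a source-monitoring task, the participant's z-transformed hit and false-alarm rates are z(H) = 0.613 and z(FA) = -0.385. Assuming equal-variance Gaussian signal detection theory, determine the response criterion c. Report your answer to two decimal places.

c = −½·[z(H) + z(FA)] = −½·(0.613 + (-0.385)) = -0.114
c < 0: the participant has a liberal response bias.

c = -0.11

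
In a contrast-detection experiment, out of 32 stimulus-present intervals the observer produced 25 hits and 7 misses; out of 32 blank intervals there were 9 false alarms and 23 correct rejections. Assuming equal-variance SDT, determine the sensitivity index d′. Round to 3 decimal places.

d′ = 1.356

H = 25/32 = 0.7812
FA = 9/32 = 0.2812
z(0.7812) = 0.7763, z(0.2812) = -0.5793
d' = z(H) − z(FA) = 0.7763 − (-0.5793) = 1.3556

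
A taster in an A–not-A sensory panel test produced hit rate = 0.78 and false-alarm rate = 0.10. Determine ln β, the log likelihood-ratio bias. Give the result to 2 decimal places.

Φ⁻¹(H) = 0.772
Φ⁻¹(FA) = -1.282
ln β = −½·[z(H)² − z(FA)²] = −0.5 × (0.596 − 1.644) = 0.524

ln β = 0.52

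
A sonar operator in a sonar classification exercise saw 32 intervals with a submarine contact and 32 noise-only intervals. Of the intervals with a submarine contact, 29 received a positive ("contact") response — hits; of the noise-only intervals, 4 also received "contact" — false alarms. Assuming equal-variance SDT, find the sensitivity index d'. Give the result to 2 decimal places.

d' = 2.47

H = 29/32 = 0.9062
FA = 4/32 = 0.1250
z(H) = 1.318
z(FA) = -1.150
d' = z(H) − z(FA) = 1.318 − (-1.150) = 2.468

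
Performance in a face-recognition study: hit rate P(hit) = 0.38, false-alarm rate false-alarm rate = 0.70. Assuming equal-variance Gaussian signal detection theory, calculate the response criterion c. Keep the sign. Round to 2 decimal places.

c = -0.11

z(0.38) = -0.3055, z(0.70) = 0.5244
c = −½·[z(H) + z(FA)] = −0.5 × (-0.3055 + 0.5244) = -0.10945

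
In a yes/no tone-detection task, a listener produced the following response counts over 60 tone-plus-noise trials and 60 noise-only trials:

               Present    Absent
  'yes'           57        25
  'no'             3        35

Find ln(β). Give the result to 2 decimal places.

H = 57/60 = 0.9500
FA = 25/60 = 0.4167
z(H) = 1.645
z(FA) = -0.210
ln β = −½·[z(H)² − z(FA)²] = −0.5 × (2.706 − 0.044) = -1.331

ln β = -1.33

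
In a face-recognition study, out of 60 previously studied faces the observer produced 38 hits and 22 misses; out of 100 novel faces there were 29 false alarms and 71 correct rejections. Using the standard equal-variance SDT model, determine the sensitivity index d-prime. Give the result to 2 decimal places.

d-prime = 0.89

H = 38/60 = 0.6333
FA = 29/100 = 0.2900
Φ⁻¹(0.6333) = 0.3406, Φ⁻¹(0.2900) = -0.5534
d' = z(H) − z(FA) = 0.3406 − (-0.5534) = 0.8940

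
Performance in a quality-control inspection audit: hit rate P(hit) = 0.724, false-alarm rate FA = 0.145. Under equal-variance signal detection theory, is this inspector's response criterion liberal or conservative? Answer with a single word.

conservative

z(H) = 0.595, z(FA) = -1.058
c = −½·(z(H) + z(FA)) = 0.2315
c > 0 → conservative criterion (biased toward responding “no”).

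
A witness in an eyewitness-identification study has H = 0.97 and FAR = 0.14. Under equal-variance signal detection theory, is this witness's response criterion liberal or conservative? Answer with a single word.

z(H) = 1.881, z(FA) = -1.080
c = −½·(z(H) + z(FA)) = -0.4005
c < 0 → liberal criterion (biased toward responding “yes”).

liberal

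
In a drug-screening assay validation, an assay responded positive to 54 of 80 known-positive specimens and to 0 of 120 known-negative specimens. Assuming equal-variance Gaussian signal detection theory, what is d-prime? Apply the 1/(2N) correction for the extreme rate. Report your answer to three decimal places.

The false-alarm rate is 0/120 = 0, so apply the 1/(2N) correction: FA → 1/(2·120) = 0.00417.
z(H) = z(0.67500) = 0.4538
z(FA) = z(0.00417) = -2.6380
d' = 0.4538 − (-2.6380) = 3.0918

d-prime = 3.092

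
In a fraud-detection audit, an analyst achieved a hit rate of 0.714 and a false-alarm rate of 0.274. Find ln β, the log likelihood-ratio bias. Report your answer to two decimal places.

ln β = 0.02

z(H) = 0.565
z(FA) = -0.601
ln β = −½·[z(H)² − z(FA)²] = −0.5 × (0.319 − 0.361) = 0.021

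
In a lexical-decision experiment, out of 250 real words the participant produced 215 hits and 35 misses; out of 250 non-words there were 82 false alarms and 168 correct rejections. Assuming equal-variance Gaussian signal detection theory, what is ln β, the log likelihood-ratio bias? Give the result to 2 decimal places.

H = 215/250 = 0.8600
FA = 82/250 = 0.3280
z(H) = 1.080
z(FA) = -0.445
ln β = −½·[z(H)² − z(FA)²] = −0.5 × (1.166 − 0.198) = -0.484

ln β = -0.48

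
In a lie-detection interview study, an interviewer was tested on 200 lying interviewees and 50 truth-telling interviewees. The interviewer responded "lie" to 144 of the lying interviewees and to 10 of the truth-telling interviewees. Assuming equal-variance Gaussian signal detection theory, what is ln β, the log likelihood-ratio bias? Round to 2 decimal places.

H = 144/200 = 0.7200
FA = 10/50 = 0.2000
z(H) = 0.583
z(FA) = -0.842
ln β = −½·[z(H)² − z(FA)²] = −0.5 × (0.340 − 0.709) = 0.1845

ln β = 0.18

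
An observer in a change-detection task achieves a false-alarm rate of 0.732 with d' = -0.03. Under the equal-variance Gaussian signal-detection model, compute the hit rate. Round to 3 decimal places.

z(false-alarm rate) = z(0.732) = 0.6189
z(H) = z(FA) + d' = 0.6189 + (-0.03) = 0.5889
hit rate = Φ(0.5889) = 0.7220

hit rate = 0.722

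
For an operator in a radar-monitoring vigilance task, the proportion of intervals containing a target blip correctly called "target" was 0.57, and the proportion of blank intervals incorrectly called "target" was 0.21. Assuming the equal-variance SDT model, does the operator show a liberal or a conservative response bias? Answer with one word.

z(H) = 0.176, z(FA) = -0.806
c = −½·(z(H) + z(FA)) = 0.315
c > 0 → conservative criterion (biased toward responding “no”).

conservative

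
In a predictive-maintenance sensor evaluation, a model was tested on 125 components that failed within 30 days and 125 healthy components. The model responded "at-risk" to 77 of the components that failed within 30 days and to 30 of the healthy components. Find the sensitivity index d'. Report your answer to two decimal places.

d' = 1.00

H = 77/125 = 0.6160
FA = 30/125 = 0.2400
z(H) = z(0.6160) = 0.2950
z(FA) = z(0.2400) = -0.7063
d' = z(H) − z(FA) = 0.2950 − (-0.7063) = 1.0013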